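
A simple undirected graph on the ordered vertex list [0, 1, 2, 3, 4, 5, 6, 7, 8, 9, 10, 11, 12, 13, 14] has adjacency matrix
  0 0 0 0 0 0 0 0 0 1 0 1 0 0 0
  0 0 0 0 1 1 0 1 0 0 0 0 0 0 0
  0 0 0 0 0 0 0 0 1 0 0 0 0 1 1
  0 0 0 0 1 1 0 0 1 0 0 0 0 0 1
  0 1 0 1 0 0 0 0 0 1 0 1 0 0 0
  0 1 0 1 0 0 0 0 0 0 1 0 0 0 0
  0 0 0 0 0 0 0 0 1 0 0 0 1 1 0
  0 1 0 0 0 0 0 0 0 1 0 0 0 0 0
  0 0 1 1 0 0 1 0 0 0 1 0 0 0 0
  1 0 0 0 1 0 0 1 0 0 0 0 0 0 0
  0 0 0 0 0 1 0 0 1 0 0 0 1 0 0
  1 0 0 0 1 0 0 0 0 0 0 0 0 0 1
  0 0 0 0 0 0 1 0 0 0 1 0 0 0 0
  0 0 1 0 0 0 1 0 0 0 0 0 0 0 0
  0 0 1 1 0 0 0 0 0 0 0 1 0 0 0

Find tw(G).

3

A width-3 tree decomposition is:
Bags: B1 = {0, 1, 7, 9}  B2 = {0, 1, 4, 9}  B3 = {0, 1, 4, 11}  B4 = {1, 4, 5, 11}  B5 = {3, 4, 5, 11}  B6 = {3, 5, 11, 14}  B7 = {3, 5, 10, 14}  B8 = {3, 8, 10, 14}  B9 = {2, 8, 10, 14}  B10 = {2, 8, 10, 12}  B11 = {2, 6, 8, 12}  B12 = {2, 6, 12, 13}
Tree: B1–B2, B2–B3, B3–B4, B4–B5, B5–B6, B6–B7, B7–B8, B8–B9, B9–B10, B10–B11, B11–B12
Every bag has size at most 4, so the width is 4 − 1 = 3 and tw(G) ≤ 3. For the lower bound: the 4 vertex sets {0,7,9}, {1}, {4}, {3,5,11,14} are disjoint, each induces a connected subgraph, and every pair is joined by at least one edge of G. Contracting each set to a single vertex therefore yields K_{4} as a minor, and since treewidth is minor-monotone, tw(G) ≥ tw(K_{4}) = 3. Combining the bounds, tw(G) = 3.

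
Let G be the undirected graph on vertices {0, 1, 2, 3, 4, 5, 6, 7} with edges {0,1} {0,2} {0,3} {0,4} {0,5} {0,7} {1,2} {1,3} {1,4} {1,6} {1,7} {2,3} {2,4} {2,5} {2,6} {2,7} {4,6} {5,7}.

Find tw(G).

3

A width-3 tree decomposition is:
Bags: B1 = {0, 1, 2, 7}  B2 = {0, 1, 2, 3}  B3 = {0, 1, 2, 4}  B4 = {0, 2, 5, 7}  B5 = {1, 2, 4, 6}
Tree: B1–B2, B1–B3, B1–B4, B3–B5
The largest bag has 4 vertices, giving width 3; this decomposition certifies tw(G) ≤ 3. Conversely, {0, 1, 2, 3} is a clique of size 4, and the vertices of any clique must share a bag in every tree decomposition; so some bag has ≥ 4 vertices and tw(G) ≥ 3. Combining the bounds, tw(G) = 3.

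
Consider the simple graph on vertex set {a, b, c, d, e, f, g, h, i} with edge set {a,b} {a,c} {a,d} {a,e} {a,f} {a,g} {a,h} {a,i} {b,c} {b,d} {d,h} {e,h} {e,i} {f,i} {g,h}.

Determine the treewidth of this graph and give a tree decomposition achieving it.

The largest bag has 3 vertices, giving width 2; this decomposition certifies tw(G) ≤ 2. On the other hand G contains the 3-clique {a, f, i}. A clique must lie in a single bag of any decomposition, so no decomposition can have width below 2. The upper and lower bounds meet at 2, so that is the treewidth.

Treewidth 2.
One such decomposition:
Bags: B1 = {a, e, h}  B2 = {a, d, h}  B3 = {a, e, i}  B4 = {a, g, h}  B5 = {a, f, i}  B6 = {a, b, d}  B7 = {a, b, c}
Tree: B1–B2, B1–B3, B2–B4, B3–B5, B2–B6, B6–B7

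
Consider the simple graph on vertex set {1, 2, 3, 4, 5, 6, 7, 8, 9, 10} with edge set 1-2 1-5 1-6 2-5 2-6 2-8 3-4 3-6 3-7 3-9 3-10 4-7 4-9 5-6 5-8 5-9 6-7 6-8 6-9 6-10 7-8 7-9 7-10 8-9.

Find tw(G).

A width-3 tree decomposition is:
Bags: B1 = {5, 6, 8, 9}  B2 = {6, 7, 8, 9}  B3 = {3, 6, 7, 9}  B4 = {3, 4, 7, 9}  B5 = {3, 6, 7, 10}  B6 = {2, 5, 6, 8}  B7 = {1, 2, 5, 6}
Tree: B1–B2, B2–B3, B3–B4, B3–B5, B1–B6, B6–B7
The largest bag has 4 vertices, giving width 3; this decomposition certifies tw(G) ≤ 3. On the other hand G contains the 4-clique {3, 4, 7, 9}. A clique must lie in a single bag of any decomposition, so no decomposition can have width below 3. Combining the bounds, tw(G) = 3.

3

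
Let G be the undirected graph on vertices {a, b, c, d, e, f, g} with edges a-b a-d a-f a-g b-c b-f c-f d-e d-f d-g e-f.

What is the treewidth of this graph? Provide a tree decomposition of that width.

Treewidth 2.
Bags: B1 = {a, d, f}  B2 = {a, b, f}  B3 = {a, d, g}  B4 = {b, c, f}  B5 = {d, e, f}
Tree: B1–B2, B1–B3, B2–B4, B1–B5

Each bag holds 3 vertices, so the decomposition has width 2, which upper-bounds the treewidth. Conversely, {a, d, g} is a clique of size 3, and the vertices of any clique must share a bag in every tree decomposition; so some bag has ≥ 3 vertices and tw(G) ≥ 2. Combining the bounds, tw(G) = 2.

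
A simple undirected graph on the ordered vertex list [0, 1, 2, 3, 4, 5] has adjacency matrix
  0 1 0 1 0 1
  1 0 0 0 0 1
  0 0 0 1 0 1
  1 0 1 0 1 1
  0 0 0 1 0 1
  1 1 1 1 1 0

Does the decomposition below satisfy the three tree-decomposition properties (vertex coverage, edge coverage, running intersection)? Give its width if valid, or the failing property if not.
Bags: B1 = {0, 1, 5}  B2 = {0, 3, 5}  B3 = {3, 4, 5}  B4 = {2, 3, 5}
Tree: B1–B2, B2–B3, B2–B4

Yes; width 2.

Checking the three conditions: (i) the bags cover all of {0, 1, 2, 3, 4, 5}; (ii) for each edge, some bag contains both endpoints; (iii) the bags containing any fixed vertex form a subtree. All hold, so the decomposition is valid with width 3 − 1 = 2.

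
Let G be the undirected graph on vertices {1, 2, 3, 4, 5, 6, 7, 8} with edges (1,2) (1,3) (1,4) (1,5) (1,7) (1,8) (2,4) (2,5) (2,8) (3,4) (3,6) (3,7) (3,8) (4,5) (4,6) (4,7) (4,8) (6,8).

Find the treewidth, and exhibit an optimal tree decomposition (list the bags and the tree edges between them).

The largest bag has 4 vertices, giving width 3; this decomposition certifies tw(G) ≤ 3. Conversely, {1, 2, 4, 8} is a clique of size 4, and the vertices of any clique must share a bag in every tree decomposition; so some bag has ≥ 4 vertices and tw(G) ≥ 3. The upper and lower bounds meet at 3, so that is the treewidth.

Treewidth 3.
Bags: B1 = {1, 3, 4, 7}  B2 = {1, 3, 4, 8}  B3 = {1, 2, 4, 8}  B4 = {3, 4, 6, 8}  B5 = {1, 2, 4, 5}
Tree: B1–B2, B2–B3, B2–B4, B3–B5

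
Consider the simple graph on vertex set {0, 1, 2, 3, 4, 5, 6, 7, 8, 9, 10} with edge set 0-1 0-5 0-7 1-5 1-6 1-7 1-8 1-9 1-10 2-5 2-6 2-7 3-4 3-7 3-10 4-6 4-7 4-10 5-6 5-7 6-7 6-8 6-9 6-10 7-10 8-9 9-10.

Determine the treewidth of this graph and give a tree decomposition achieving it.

The largest bag has 4 vertices, giving width 3; this decomposition certifies tw(G) ≤ 3. On the other hand G contains the 4-clique {0, 1, 5, 7}. A clique must lie in a single bag of any decomposition, so no decomposition can have width below 3. Hence tw(G) = 3 exactly.

Treewidth 3.
One such decomposition:
Bags: B1 = {1, 6, 9, 10}  B2 = {1, 6, 8, 9}  B3 = {1, 6, 7, 10}  B4 = {4, 6, 7, 10}  B5 = {1, 5, 6, 7}  B6 = {2, 5, 6, 7}  B7 = {0, 1, 5, 7}  B8 = {3, 4, 7, 10}
Tree: B1–B2, B1–B3, B3–B4, B3–B5, B5–B6, B5–B7, B4–B8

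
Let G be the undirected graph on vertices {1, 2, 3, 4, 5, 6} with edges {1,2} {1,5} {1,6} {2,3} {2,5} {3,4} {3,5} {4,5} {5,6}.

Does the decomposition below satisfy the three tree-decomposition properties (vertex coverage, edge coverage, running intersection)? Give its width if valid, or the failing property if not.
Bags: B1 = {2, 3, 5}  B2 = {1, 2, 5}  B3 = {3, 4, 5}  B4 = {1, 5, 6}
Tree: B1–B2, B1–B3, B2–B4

Yes; width 2.

Vertex coverage: the bags together contain {1, 2, 3, 4, 5, 6}, the full vertex set. Edge coverage: each edge of G has both endpoints in at least one bag. Running intersection: for every vertex, the bags containing it form a connected subtree. All three properties hold, so this is a valid tree decomposition of width max|bag| − 1 = 2, and hence tw(G) ≤ 2.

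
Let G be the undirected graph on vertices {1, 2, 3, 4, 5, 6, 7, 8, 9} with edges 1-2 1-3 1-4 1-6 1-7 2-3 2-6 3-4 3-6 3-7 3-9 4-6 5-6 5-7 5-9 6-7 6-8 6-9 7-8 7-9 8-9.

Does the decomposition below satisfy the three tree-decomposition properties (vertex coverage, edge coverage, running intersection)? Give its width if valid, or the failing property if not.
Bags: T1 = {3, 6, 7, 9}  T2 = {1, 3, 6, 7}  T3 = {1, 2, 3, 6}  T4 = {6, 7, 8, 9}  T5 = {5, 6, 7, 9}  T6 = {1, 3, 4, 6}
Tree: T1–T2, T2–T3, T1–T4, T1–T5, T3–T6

Every vertex of G appears in some bag (union = {1, 2, 3, 4, 5, 6, 7, 8, 9}); every edge is covered by a bag; and for each vertex v the set of bags containing v is connected in the bag tree. The decomposition is therefore valid. The largest bag has 4 vertices, so the width is 3.

Yes; width 3.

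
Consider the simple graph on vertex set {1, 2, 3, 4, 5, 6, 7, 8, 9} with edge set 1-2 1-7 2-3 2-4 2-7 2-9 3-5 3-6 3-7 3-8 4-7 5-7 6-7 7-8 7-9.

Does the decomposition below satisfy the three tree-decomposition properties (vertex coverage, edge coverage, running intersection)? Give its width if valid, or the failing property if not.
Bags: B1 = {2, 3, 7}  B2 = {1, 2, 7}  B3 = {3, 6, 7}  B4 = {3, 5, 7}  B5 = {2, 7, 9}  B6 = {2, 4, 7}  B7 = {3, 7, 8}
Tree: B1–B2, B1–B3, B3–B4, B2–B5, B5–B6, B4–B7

Yes; width 2.

Vertex coverage: the bags together contain {1, 2, 3, 4, 5, 6, 7, 8, 9}, the full vertex set. Edge coverage: each edge of G has both endpoints in at least one bag. Running intersection: for every vertex, the bags containing it form a connected subtree. All three properties hold, so this is a valid tree decomposition of width max|bag| − 1 = 2, and hence tw(G) ≤ 2.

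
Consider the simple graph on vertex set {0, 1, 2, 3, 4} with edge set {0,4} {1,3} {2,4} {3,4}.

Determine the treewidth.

1

A width-1 tree decomposition is:
Bags: B1 = {2, 4}  B2 = {3, 4}  B3 = {1, 3}  B4 = {0, 4}
Tree: B1–B2, B2–B3, B2–B4
Every bag has size at most 2, so the width is 2 − 1 = 1 and tw(G) ≤ 1. G has an edge, so its treewidth is at least 1. Hence tw(G) = 1 exactly.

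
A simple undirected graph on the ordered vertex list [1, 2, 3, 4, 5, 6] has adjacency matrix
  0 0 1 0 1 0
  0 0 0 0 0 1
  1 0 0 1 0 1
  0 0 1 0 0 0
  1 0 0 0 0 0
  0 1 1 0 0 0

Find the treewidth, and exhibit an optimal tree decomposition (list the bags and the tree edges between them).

Treewidth 1.
Bags: B1 = {1, 3}  B2 = {3, 6}  B3 = {2, 6}  B4 = {1, 5}  B5 = {3, 4}
Tree: B1–B2, B2–B3, B1–B4, B1–B5

Each bag holds 2 vertices, so the decomposition has width 1, which upper-bounds the treewidth. Any graph with an edge has treewidth ≥ 1, and G has the edge 1–3. Combining the bounds, tw(G) = 1.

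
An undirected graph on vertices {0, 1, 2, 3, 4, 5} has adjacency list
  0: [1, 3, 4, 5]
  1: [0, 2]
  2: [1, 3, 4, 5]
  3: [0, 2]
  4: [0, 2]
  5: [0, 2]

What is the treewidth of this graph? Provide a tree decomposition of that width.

Treewidth 2.
One optimal decomposition is:
Bags: B1 = {0, 1, 2}  B2 = {0, 2, 3}  B3 = {0, 2, 4}  B4 = {0, 2, 5}
Tree: B1–B2, B2–B3, B3–B4

The largest bag has 3 vertices, giving width 2; this decomposition certifies tw(G) ≤ 2. Since 2–1–0–3–2 is a cycle in G, G is not acyclic. Forests are exactly the graphs of treewidth ≤ 1, so tw(G) ≥ 2. Combining the bounds, tw(G) = 2.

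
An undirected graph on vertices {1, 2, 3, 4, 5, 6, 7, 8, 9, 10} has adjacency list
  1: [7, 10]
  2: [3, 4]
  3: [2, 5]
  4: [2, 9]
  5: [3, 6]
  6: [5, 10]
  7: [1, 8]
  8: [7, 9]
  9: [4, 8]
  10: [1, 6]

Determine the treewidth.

A width-2 tree decomposition is:
Bags: B1 = {5, 6, 10}  B2 = {1, 5, 10}  B3 = {1, 5, 7}  B4 = {5, 7, 8}  B5 = {5, 8, 9}  B6 = {4, 5, 9}  B7 = {2, 4, 5}  B8 = {2, 3, 5}
Tree: B1–B2, B2–B3, B3–B4, B4–B5, B5–B6, B6–B7, B7–B8
Each bag holds 3 vertices, so the decomposition has width 2, which upper-bounds the treewidth. The edges 5–6–10–1–7–8–9–4–2–3–5 form a cycle, so G is not a tree and its treewidth is at least 2. The upper and lower bounds meet at 2, so that is the treewidth.

2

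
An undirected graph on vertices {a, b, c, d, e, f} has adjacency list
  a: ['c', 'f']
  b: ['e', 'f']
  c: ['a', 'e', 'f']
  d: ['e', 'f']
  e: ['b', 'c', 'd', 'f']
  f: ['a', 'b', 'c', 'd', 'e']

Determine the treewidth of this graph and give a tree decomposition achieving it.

Treewidth 2.
Bags: B1 = {a, c, f}  B2 = {c, e, f}  B3 = {b, e, f}  B4 = {d, e, f}
Tree: B1–B2, B2–B3, B3–B4

The largest bag has 3 vertices, giving width 2; this decomposition certifies tw(G) ≤ 2. On the other hand G contains the 3-clique {d, e, f}. A clique must lie in a single bag of any decomposition, so no decomposition can have width below 2. Therefore the treewidth is 2.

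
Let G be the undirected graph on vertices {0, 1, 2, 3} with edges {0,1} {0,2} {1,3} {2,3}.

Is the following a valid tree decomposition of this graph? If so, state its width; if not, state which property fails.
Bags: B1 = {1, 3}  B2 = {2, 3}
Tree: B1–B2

A tree decomposition must satisfy three properties: every vertex lies in some bag; for every edge, both endpoints lie together in some bag; and for every vertex, the bags containing it form a connected subtree. Here vertex 0 appears in no bag, so the decomposition is invalid.

No — vertex 0 appears in no bag.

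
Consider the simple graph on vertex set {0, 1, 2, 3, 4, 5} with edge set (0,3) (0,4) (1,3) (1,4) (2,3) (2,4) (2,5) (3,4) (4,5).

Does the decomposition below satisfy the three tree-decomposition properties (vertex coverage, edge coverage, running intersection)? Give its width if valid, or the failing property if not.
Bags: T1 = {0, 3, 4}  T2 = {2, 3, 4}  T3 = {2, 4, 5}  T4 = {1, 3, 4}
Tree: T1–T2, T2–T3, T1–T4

Checking the three conditions: (i) the bags cover all of {0, 1, 2, 3, 4, 5}; (ii) for each edge, some bag contains both endpoints; (iii) the bags containing any fixed vertex form a subtree. All hold, so the decomposition is valid with width 3 − 1 = 2.

Yes; width 2.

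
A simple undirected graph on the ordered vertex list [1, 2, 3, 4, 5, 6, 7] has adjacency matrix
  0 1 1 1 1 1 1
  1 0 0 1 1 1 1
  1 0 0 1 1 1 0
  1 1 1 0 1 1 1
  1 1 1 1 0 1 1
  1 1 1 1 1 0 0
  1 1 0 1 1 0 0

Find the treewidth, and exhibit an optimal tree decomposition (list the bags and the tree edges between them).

Treewidth 4.
One optimal decomposition is:
Bags: B1 = {1, 2, 4, 5, 6}  B2 = {1, 3, 4, 5, 6}  B3 = {1, 2, 4, 5, 7}
Tree: B1–B2, B1–B3

Every bag has size at most 5, so the width is 5 − 1 = 4 and tw(G) ≤ 4. On the other hand G contains the 5-clique {1, 2, 4, 5, 6}. A clique must lie in a single bag of any decomposition, so no decomposition can have width below 4. Therefore the treewidth is 4.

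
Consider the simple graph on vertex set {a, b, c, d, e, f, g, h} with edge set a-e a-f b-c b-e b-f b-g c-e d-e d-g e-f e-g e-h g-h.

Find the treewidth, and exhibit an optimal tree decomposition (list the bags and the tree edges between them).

Every bag has size at most 3, so the width is 3 − 1 = 2 and tw(G) ≤ 2. For the lower bound, the 3 vertices {d, e, g} are pairwise adjacent, and any tree decomposition puts a clique entirely inside one bag — forcing width ≥ 2. Hence tw(G) = 2 exactly.

Treewidth 2.
One optimal decomposition is:
Bags: B1 = {b, e, g}  B2 = {b, e, f}  B3 = {b, c, e}  B4 = {a, e, f}  B5 = {e, g, h}  B6 = {d, e, g}
Tree: B1–B2, B2–B3, B2–B4, B1–B5, B1–B6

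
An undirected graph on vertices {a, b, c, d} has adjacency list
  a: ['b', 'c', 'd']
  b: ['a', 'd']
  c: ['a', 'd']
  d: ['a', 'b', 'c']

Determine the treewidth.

A width-2 tree decomposition is:
Bags: B1 = {a, b, d}  B2 = {a, c, d}
Tree: B1–B2
The largest bag has 3 vertices, giving width 2; this decomposition certifies tw(G) ≤ 2. On the other hand G contains the 3-clique {a, c, d}. A clique must lie in a single bag of any decomposition, so no decomposition can have width below 2. Therefore the treewidth is 2.

2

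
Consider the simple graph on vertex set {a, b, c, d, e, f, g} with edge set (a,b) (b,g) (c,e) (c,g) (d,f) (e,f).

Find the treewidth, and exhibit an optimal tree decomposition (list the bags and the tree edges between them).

Treewidth 1.
Bags: B1 = {d, f}  B2 = {e, f}  B3 = {c, e}  B4 = {c, g}  B5 = {b, g}  B6 = {a, b}
Tree: B1–B2, B2–B3, B3–B4, B4–B5, B5–B6

Every bag has size at most 2, so the width is 2 − 1 = 1 and tw(G) ≤ 1. Any graph with an edge has treewidth ≥ 1, and G has the edge d–f. Combining the bounds, tw(G) = 1.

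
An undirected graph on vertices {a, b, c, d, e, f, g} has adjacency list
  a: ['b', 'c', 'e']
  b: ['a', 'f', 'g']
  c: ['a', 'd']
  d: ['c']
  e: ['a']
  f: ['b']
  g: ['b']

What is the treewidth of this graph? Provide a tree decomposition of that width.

Treewidth 1.
One such decomposition:
Bags: B1 = {a, b}  B2 = {a, c}  B3 = {b, g}  B4 = {b, f}  B5 = {c, d}  B6 = {a, e}
Tree: B1–B2, B1–B3, B1–B4, B2–B5, B2–B6

Each bag holds 2 vertices, so the decomposition has width 1, which upper-bounds the treewidth. Since G has at least one edge (e.g. a–b), it is not an edgeless graph, so tw(G) ≥ 1. The upper and lower bounds meet at 1, so that is the treewidth.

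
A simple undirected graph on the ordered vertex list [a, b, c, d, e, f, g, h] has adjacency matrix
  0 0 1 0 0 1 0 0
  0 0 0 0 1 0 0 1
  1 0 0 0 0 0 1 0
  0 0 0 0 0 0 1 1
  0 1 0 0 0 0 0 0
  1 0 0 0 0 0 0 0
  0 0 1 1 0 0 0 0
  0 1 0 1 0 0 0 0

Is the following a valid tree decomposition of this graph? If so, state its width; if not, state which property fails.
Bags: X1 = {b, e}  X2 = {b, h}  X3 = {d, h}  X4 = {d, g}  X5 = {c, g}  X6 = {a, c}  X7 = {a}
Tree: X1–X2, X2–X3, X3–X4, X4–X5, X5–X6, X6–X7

No — vertex f appears in no bag.

A tree decomposition must satisfy three properties: every vertex lies in some bag; for every edge, both endpoints lie together in some bag; and for every vertex, the bags containing it form a connected subtree. Here vertex f appears in no bag, so the decomposition is invalid.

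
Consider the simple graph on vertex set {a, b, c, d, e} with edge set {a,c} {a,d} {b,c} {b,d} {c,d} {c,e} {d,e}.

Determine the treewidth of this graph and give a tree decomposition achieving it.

Treewidth 2.
One optimal decomposition is:
Bags: B1 = {a, c, d}  B2 = {c, d, e}  B3 = {b, c, d}
Tree: B1–B2, B2–B3

Each bag holds 3 vertices, so the decomposition has width 2, which upper-bounds the treewidth. Conversely, {c, d, e} is a clique of size 3, and the vertices of any clique must share a bag in every tree decomposition; so some bag has ≥ 3 vertices and tw(G) ≥ 2. Therefore the treewidth is 2.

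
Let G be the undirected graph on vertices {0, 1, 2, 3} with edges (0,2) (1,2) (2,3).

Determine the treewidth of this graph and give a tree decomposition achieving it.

The largest bag has 2 vertices, giving width 1; this decomposition certifies tw(G) ≤ 1. G has an edge, so its treewidth is at least 1. The upper and lower bounds meet at 1, so that is the treewidth.

Treewidth 1.
One optimal decomposition is:
Bags: B1 = {2, 3}  B2 = {0, 2}  B3 = {1, 2}
Tree: B1–B2, B1–B3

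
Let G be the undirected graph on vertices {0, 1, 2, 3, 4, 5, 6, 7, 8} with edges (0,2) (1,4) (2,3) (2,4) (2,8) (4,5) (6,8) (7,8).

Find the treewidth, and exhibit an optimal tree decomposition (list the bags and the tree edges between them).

Every bag has size at most 2, so the width is 2 − 1 = 1 and tw(G) ≤ 1. Any graph with an edge has treewidth ≥ 1, and G has the edge 4–5. Combining the bounds, tw(G) = 1.

Treewidth 1.
One such decomposition:
Bags: B1 = {4, 5}  B2 = {1, 4}  B3 = {2, 4}  B4 = {2, 8}  B5 = {0, 2}  B6 = {2, 3}  B7 = {7, 8}  B8 = {6, 8}
Tree: B1–B2, B1–B3, B3–B4, B3–B5, B3–B6, B4–B7, B4–B8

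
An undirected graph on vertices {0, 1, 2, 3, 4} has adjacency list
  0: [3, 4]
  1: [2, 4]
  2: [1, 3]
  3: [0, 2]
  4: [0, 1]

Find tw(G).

A width-2 tree decomposition is:
Bags: B1 = {1, 2, 4}  B2 = {0, 2, 4}  B3 = {0, 2, 3}
Tree: B1–B2, B2–B3
The largest bag has 3 vertices, giving width 2; this decomposition certifies tw(G) ≤ 2. Since 2–1–4–0–3–2 is a cycle in G, G is not acyclic. Forests are exactly the graphs of treewidth ≤ 1, so tw(G) ≥ 2. Combining the bounds, tw(G) = 2.

2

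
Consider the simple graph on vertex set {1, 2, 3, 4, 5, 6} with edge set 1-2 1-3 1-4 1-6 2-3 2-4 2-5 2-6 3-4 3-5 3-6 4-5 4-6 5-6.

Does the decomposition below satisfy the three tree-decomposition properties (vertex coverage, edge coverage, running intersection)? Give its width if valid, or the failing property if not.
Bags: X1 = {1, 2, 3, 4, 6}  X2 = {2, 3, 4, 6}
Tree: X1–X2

No — vertex 5 appears in no bag.

A tree decomposition must satisfy three properties: every vertex lies in some bag; for every edge, both endpoints lie together in some bag; and for every vertex, the bags containing it form a connected subtree. Here vertex 5 appears in no bag, so the decomposition is invalid.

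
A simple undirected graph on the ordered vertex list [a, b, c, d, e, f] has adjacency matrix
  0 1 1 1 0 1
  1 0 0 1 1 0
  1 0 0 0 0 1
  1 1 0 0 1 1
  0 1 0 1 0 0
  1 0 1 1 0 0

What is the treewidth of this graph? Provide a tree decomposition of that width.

Treewidth 2.
One optimal decomposition is:
Bags: B1 = {a, d, f}  B2 = {a, b, d}  B3 = {a, c, f}  B4 = {b, d, e}
Tree: B1–B2, B1–B3, B2–B4

Each bag holds 3 vertices, so the decomposition has width 2, which upper-bounds the treewidth. For the lower bound, the 3 vertices {b, d, e} are pairwise adjacent, and any tree decomposition puts a clique entirely inside one bag — forcing width ≥ 2. Combining the bounds, tw(G) = 2.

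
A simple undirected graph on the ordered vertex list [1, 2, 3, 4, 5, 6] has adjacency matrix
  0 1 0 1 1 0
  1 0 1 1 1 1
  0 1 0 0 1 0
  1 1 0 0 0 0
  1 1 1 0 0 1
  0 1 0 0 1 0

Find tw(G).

2

A width-2 tree decomposition is:
Bags: B1 = {2, 5, 6}  B2 = {2, 3, 5}  B3 = {1, 2, 5}  B4 = {1, 2, 4}
Tree: B1–B2, B2–B3, B3–B4
Every bag has size at most 3, so the width is 3 − 1 = 2 and tw(G) ≤ 2. Conversely, {1, 2, 4} is a clique of size 3, and the vertices of any clique must share a bag in every tree decomposition; so some bag has ≥ 3 vertices and tw(G) ≥ 2. Therefore the treewidth is 2.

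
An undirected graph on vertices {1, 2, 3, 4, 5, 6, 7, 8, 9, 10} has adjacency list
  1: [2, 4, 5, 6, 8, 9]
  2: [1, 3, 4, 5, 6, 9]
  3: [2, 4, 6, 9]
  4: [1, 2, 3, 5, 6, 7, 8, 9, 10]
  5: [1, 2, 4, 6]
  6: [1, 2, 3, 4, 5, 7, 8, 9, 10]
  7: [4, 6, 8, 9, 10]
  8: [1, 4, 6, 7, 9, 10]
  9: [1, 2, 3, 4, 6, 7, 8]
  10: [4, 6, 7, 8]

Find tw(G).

4

A width-4 tree decomposition is:
Bags: B1 = {4, 6, 7, 8, 10}  B2 = {4, 6, 7, 8, 9}  B3 = {1, 4, 6, 8, 9}  B4 = {1, 2, 4, 6, 9}  B5 = {1, 2, 4, 5, 6}  B6 = {2, 3, 4, 6, 9}
Tree: B1–B2, B2–B3, B3–B4, B4–B5, B4–B6
Each bag holds 5 vertices, so the decomposition has width 4, which upper-bounds the treewidth. On the other hand G contains the 5-clique {1, 4, 6, 8, 9}. A clique must lie in a single bag of any decomposition, so no decomposition can have width below 4. Combining the bounds, tw(G) = 4.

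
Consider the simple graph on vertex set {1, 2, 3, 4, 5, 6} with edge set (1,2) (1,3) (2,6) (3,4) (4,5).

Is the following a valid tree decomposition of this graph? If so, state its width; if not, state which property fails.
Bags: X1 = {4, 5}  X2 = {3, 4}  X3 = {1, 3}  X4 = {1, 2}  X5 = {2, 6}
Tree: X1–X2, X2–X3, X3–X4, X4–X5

Vertex coverage: the bags together contain {1, 2, 3, 4, 5, 6}, the full vertex set. Edge coverage: each edge of G has both endpoints in at least one bag. Running intersection: for every vertex, the bags containing it form a connected subtree. All three properties hold, so this is a valid tree decomposition of width max|bag| − 1 = 1, and hence tw(G) ≤ 1.

Yes; width 1.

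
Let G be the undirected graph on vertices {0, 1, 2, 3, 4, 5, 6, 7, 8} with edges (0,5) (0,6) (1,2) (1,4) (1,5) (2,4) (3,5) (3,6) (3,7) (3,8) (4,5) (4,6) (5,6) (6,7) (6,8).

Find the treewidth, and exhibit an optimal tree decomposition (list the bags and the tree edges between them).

Treewidth 2.
One such decomposition:
Bags: B1 = {4, 5, 6}  B2 = {3, 5, 6}  B3 = {3, 6, 7}  B4 = {1, 4, 5}  B5 = {1, 2, 4}  B6 = {0, 5, 6}  B7 = {3, 6, 8}
Tree: B1–B2, B2–B3, B1–B4, B4–B5, B2–B6, B2–B7

Every bag has size at most 3, so the width is 3 − 1 = 2 and tw(G) ≤ 2. For the lower bound, the 3 vertices {1, 2, 4} are pairwise adjacent, and any tree decomposition puts a clique entirely inside one bag — forcing width ≥ 2. Hence tw(G) = 2 exactly.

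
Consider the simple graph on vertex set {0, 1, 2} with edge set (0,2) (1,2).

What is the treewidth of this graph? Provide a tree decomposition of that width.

Treewidth 1.
Bags: B1 = {0, 2}  B2 = {1, 2}
Tree: B1–B2

Each bag holds 2 vertices, so the decomposition has width 1, which upper-bounds the treewidth. G has an edge, so its treewidth is at least 1. Hence tw(G) = 1 exactly.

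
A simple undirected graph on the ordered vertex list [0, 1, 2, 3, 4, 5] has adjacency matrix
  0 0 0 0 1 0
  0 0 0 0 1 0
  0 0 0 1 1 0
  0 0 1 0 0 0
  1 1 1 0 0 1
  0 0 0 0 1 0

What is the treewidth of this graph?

1

A width-1 tree decomposition is:
Bags: B1 = {2, 4}  B2 = {2, 3}  B3 = {4, 5}  B4 = {1, 4}  B5 = {0, 4}
Tree: B1–B2, B1–B3, B3–B4, B4–B5
Every bag has size at most 2, so the width is 2 − 1 = 1 and tw(G) ≤ 1. Since G has at least one edge (e.g. 2–4), it is not an edgeless graph, so tw(G) ≥ 1. Hence tw(G) = 1 exactly.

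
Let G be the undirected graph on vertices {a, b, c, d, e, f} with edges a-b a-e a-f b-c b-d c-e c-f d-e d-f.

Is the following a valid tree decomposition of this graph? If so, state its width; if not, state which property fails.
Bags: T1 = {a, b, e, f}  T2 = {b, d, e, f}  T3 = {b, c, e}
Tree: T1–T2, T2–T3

No — edge (f,c) lies in no bag.

A tree decomposition must satisfy three properties: every vertex lies in some bag; for every edge, both endpoints lie together in some bag; and for every vertex, the bags containing it form a connected subtree. Here edge (f,c) lies in no bag, so the decomposition is invalid.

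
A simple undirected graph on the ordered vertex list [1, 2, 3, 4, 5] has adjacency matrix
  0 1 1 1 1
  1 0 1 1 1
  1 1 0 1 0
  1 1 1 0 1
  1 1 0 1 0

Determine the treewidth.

3

A width-3 tree decomposition is:
Bags: B1 = {1, 2, 3, 4}  B2 = {1, 2, 4, 5}
Tree: B1–B2
Every bag has size at most 4, so the width is 4 − 1 = 3 and tw(G) ≤ 3. On the other hand G contains the 4-clique {1, 2, 3, 4}. A clique must lie in a single bag of any decomposition, so no decomposition can have width below 3. Hence tw(G) = 3 exactly.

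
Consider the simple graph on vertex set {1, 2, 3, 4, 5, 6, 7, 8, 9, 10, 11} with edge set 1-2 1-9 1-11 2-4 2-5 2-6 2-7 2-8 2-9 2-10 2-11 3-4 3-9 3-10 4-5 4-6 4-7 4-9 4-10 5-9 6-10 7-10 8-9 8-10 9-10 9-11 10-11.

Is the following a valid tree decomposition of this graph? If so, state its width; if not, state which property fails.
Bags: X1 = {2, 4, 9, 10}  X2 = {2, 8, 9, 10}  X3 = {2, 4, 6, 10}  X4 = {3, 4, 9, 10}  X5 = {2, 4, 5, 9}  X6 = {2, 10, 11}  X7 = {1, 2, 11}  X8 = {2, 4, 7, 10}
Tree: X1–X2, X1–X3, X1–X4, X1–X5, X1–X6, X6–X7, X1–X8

A tree decomposition must satisfy three properties: every vertex lies in some bag; for every edge, both endpoints lie together in some bag; and for every vertex, the bags containing it form a connected subtree. Here edge (9,11) lies in no bag, so the decomposition is invalid.

No — edge (9,11) lies in no bag.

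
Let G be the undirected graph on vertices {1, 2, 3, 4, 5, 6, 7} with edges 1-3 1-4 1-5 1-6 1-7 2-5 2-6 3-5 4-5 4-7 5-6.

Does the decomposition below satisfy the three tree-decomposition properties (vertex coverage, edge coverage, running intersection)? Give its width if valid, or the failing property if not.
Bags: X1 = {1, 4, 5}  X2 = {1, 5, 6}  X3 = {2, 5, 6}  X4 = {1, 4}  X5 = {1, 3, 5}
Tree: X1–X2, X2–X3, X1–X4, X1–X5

A tree decomposition must satisfy three properties: every vertex lies in some bag; for every edge, both endpoints lie together in some bag; and for every vertex, the bags containing it form a connected subtree. Here vertex 7 appears in no bag, so the decomposition is invalid.

No — vertex 7 appears in no bag.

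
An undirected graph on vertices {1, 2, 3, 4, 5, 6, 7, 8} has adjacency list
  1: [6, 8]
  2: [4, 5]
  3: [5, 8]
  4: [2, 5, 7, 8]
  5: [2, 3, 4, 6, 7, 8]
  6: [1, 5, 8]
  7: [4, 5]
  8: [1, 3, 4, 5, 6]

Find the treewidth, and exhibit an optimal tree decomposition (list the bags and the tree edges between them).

Each bag holds 3 vertices, so the decomposition has width 2, which upper-bounds the treewidth. For the lower bound, the 3 vertices {1, 6, 8} are pairwise adjacent, and any tree decomposition puts a clique entirely inside one bag — forcing width ≥ 2. The upper and lower bounds meet at 2, so that is the treewidth.

Treewidth 2.
One optimal decomposition is:
Bags: B1 = {2, 4, 5}  B2 = {4, 5, 8}  B3 = {5, 6, 8}  B4 = {1, 6, 8}  B5 = {3, 5, 8}  B6 = {4, 5, 7}
Tree: B1–B2, B2–B3, B3–B4, B2–B5, B2–B6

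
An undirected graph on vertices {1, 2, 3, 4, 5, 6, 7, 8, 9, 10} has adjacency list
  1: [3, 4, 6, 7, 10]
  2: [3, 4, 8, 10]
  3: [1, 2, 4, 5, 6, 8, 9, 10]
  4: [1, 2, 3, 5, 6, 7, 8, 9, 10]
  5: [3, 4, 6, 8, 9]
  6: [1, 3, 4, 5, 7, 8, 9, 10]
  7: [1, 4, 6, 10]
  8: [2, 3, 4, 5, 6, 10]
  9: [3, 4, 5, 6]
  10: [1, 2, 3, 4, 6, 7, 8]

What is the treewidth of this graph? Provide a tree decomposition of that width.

Every bag has size at most 5, so the width is 5 − 1 = 4 and tw(G) ≤ 4. For the lower bound, the 5 vertices {2, 3, 4, 8, 10} are pairwise adjacent, and any tree decomposition puts a clique entirely inside one bag — forcing width ≥ 4. Hence tw(G) = 4 exactly.

Treewidth 4.
Bags: B1 = {3, 4, 5, 6, 8}  B2 = {3, 4, 6, 8, 10}  B3 = {1, 3, 4, 6, 10}  B4 = {2, 3, 4, 8, 10}  B5 = {3, 4, 5, 6, 9}  B6 = {1, 4, 6, 7, 10}
Tree: B1–B2, B2–B3, B2–B4, B1–B5, B3–B6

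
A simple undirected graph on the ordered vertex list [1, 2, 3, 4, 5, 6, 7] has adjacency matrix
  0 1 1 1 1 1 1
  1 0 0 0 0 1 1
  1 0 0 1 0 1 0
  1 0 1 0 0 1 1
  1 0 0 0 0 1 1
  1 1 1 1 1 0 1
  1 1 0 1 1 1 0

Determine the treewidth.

3

A width-3 tree decomposition is:
Bags: B1 = {1, 2, 6, 7}  B2 = {1, 5, 6, 7}  B3 = {1, 4, 6, 7}  B4 = {1, 3, 4, 6}
Tree: B1–B2, B2–B3, B3–B4
Every bag has size at most 4, so the width is 4 − 1 = 3 and tw(G) ≤ 3. For the lower bound, the 4 vertices {1, 3, 4, 6} are pairwise adjacent, and any tree decomposition puts a clique entirely inside one bag — forcing width ≥ 3. Combining the bounds, tw(G) = 3.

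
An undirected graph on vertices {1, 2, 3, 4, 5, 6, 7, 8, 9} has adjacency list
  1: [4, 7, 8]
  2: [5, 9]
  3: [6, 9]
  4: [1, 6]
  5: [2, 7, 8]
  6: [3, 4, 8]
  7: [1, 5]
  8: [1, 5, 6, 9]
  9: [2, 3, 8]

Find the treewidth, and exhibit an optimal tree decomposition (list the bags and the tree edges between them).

Each bag holds 4 vertices, so the decomposition has width 3, which upper-bounds the treewidth. For the lower bound: the 4 vertex sets {2,3,9}, {6}, {8}, {1,4,5,7} are disjoint, each induces a connected subgraph, and every pair is joined by at least one edge of G. Contracting each set to a single vertex therefore yields K_{4} as a minor, and since treewidth is minor-monotone, tw(G) ≥ tw(K_{4}) = 3. Hence tw(G) = 3 exactly.

Treewidth 3.
One optimal decomposition is:
Bags: B1 = {2, 3, 6, 9}  B2 = {2, 6, 8, 9}  B3 = {2, 5, 6, 8}  B4 = {4, 5, 6, 8}  B5 = {1, 4, 5, 8}  B6 = {1, 4, 5, 7}
Tree: B1–B2, B2–B3, B3–B4, B4–B5, B5–B6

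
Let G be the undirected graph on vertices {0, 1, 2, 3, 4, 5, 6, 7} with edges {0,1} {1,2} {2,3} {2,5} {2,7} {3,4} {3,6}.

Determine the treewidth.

1

A width-1 tree decomposition is:
Bags: B1 = {2, 5}  B2 = {2, 7}  B3 = {2, 3}  B4 = {3, 4}  B5 = {1, 2}  B6 = {0, 1}  B7 = {3, 6}
Tree: B1–B2, B1–B3, B3–B4, B2–B5, B5–B6, B4–B7
Every bag has size at most 2, so the width is 2 − 1 = 1 and tw(G) ≤ 1. Since G has at least one edge (e.g. 2–5), it is not an edgeless graph, so tw(G) ≥ 1. Combining the bounds, tw(G) = 1.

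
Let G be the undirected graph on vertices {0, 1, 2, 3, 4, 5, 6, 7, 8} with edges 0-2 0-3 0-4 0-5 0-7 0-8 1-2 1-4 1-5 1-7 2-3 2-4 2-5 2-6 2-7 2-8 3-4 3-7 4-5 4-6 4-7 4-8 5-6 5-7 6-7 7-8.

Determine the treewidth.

4

A width-4 tree decomposition is:
Bags: B1 = {0, 2, 3, 4, 7}  B2 = {0, 2, 4, 5, 7}  B3 = {2, 4, 5, 6, 7}  B4 = {0, 2, 4, 7, 8}  B5 = {1, 2, 4, 5, 7}
Tree: B1–B2, B2–B3, B1–B4, B2–B5
Every bag has size at most 5, so the width is 5 − 1 = 4 and tw(G) ≤ 4. For the lower bound, the 5 vertices {0, 2, 4, 7, 8} are pairwise adjacent, and any tree decomposition puts a clique entirely inside one bag — forcing width ≥ 4. Hence tw(G) = 4 exactly.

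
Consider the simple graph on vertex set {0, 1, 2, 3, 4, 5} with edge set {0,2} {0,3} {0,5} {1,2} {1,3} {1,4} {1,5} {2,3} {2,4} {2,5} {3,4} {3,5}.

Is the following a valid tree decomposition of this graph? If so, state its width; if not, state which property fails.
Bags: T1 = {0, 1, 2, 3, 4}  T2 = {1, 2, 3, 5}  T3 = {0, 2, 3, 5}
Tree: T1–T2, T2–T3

A tree decomposition must satisfy three properties: every vertex lies in some bag; for every edge, both endpoints lie together in some bag; and for every vertex, the bags containing it form a connected subtree. Here bags containing vertex 0 are not connected in the tree, so the decomposition is invalid.

No — bags containing vertex 0 are not connected in the tree.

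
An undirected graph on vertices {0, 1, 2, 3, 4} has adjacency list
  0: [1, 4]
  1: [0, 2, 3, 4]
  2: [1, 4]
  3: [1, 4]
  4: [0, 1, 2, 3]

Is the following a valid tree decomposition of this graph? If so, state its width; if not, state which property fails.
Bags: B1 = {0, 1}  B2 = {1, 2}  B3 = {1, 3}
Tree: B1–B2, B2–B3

A tree decomposition must satisfy three properties: every vertex lies in some bag; for every edge, both endpoints lie together in some bag; and for every vertex, the bags containing it form a connected subtree. Here vertex 4 appears in no bag, so the decomposition is invalid.

No — vertex 4 appears in no bag.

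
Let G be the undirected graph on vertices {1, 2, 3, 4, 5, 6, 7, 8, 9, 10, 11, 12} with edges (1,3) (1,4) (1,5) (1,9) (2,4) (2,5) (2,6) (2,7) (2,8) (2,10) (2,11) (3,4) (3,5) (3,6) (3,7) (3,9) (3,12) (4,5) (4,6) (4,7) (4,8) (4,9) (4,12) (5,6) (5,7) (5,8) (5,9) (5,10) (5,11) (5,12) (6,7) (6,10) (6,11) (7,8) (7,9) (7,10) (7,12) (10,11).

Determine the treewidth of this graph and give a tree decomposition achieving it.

Every bag has size at most 5, so the width is 5 − 1 = 4 and tw(G) ≤ 4. For the lower bound, the 5 vertices {2, 5, 6, 10, 11} are pairwise adjacent, and any tree decomposition puts a clique entirely inside one bag — forcing width ≥ 4. Therefore the treewidth is 4.

Treewidth 4.
Bags: B1 = {2, 5, 6, 7, 10}  B2 = {2, 4, 5, 6, 7}  B3 = {2, 4, 5, 7, 8}  B4 = {3, 4, 5, 6, 7}  B5 = {3, 4, 5, 7, 9}  B6 = {2, 5, 6, 10, 11}  B7 = {1, 3, 4, 5, 9}  B8 = {3, 4, 5, 7, 12}
Tree: B1–B2, B2–B3, B2–B4, B4–B5, B1–B6, B5–B7, B4–B8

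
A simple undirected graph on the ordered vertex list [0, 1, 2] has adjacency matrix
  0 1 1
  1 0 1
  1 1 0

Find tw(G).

A width-2 tree decomposition is:
Bags: B1 = {0, 1, 2}
Tree: (single bag)
A single bag containing all 3 vertices is trivially a valid decomposition of width 2. For the lower bound, the 3 vertices {0, 1, 2} are pairwise adjacent, and any tree decomposition puts a clique entirely inside one bag — forcing width ≥ 2. Combining the bounds, tw(G) = 2.

2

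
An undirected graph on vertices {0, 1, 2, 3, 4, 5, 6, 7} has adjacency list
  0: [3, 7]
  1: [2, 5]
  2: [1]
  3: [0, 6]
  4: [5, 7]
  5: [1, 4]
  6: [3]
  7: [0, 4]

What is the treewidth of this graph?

1

A width-1 tree decomposition is:
Bags: B1 = {3, 6}  B2 = {0, 3}  B3 = {0, 7}  B4 = {4, 7}  B5 = {4, 5}  B6 = {1, 5}  B7 = {1, 2}
Tree: B1–B2, B2–B3, B3–B4, B4–B5, B5–B6, B6–B7
Each bag holds 2 vertices, so the decomposition has width 1, which upper-bounds the treewidth. Since G has at least one edge (e.g. 6–3), it is not an edgeless graph, so tw(G) ≥ 1. Therefore the treewidth is 1.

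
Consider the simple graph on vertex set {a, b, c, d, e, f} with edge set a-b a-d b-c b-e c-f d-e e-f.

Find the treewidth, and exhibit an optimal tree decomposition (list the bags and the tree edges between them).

The largest bag has 3 vertices, giving width 2; this decomposition certifies tw(G) ≤ 2. For the lower bound, G contains the cycle d–a–b–e–d, so G is not a forest; only forests have treewidth ≤ 1, hence tw(G) ≥ 2. Therefore the treewidth is 2.

Treewidth 2.
Bags: B1 = {a, d, e}  B2 = {a, b, e}  B3 = {b, e, f}  B4 = {b, c, f}
Tree: B1–B2, B2–B3, B3–B4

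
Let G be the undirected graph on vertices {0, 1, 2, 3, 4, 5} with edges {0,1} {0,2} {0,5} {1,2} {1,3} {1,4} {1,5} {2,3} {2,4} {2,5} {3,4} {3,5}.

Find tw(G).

3

A width-3 tree decomposition is:
Bags: B1 = {1, 2, 3, 4}  B2 = {1, 2, 3, 5}  B3 = {0, 1, 2, 5}
Tree: B1–B2, B2–B3
The largest bag has 4 vertices, giving width 3; this decomposition certifies tw(G) ≤ 3. Conversely, {0, 1, 2, 5} is a clique of size 4, and the vertices of any clique must share a bag in every tree decomposition; so some bag has ≥ 4 vertices and tw(G) ≥ 3. The upper and lower bounds meet at 3, so that is the treewidth.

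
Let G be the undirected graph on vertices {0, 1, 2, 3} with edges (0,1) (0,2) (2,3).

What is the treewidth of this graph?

1

A width-1 tree decomposition is:
Bags: B1 = {0, 1}  B2 = {0, 2}  B3 = {2, 3}
Tree: B1–B2, B2–B3
The largest bag has 2 vertices, giving width 1; this decomposition certifies tw(G) ≤ 1. G has an edge, so its treewidth is at least 1. Therefore the treewidth is 1.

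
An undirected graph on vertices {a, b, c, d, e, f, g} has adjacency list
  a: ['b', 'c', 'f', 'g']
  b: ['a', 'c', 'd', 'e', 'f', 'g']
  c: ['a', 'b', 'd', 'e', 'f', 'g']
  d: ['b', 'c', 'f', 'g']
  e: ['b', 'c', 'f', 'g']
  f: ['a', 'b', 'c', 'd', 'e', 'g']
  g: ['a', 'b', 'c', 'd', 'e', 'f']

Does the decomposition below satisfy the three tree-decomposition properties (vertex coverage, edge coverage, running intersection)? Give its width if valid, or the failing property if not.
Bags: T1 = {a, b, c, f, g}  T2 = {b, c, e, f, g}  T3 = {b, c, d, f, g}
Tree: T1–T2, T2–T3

Yes; width 4.

Checking the three conditions: (i) the bags cover all of {a, b, c, d, e, f, g}; (ii) for each edge, some bag contains both endpoints; (iii) the bags containing any fixed vertex form a subtree. All hold, so the decomposition is valid with width 5 − 1 = 4.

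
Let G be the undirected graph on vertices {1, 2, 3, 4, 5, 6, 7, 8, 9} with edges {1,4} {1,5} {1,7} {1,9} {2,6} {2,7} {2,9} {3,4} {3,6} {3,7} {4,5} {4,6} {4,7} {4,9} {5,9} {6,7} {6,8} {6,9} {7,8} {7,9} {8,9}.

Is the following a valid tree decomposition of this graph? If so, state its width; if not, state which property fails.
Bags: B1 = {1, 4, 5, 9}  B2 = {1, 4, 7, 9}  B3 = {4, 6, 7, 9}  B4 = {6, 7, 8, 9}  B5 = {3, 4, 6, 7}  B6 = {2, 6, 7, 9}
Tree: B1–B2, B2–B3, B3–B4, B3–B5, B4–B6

Every vertex of G appears in some bag (union = {1, 2, 3, 4, 5, 6, 7, 8, 9}); every edge is covered by a bag; and for each vertex v the set of bags containing v is connected in the bag tree. The decomposition is therefore valid. The largest bag has 4 vertices, so the width is 3.

Yes; width 3.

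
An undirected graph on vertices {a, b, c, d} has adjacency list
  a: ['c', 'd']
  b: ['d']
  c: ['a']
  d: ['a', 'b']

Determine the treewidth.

A width-1 tree decomposition is:
Bags: B1 = {a, c}  B2 = {a, d}  B3 = {b, d}
Tree: B1–B2, B2–B3
Every bag has size at most 2, so the width is 2 − 1 = 1 and tw(G) ≤ 1. Since G has at least one edge (e.g. c–a), it is not an edgeless graph, so tw(G) ≥ 1. Combining the bounds, tw(G) = 1.

1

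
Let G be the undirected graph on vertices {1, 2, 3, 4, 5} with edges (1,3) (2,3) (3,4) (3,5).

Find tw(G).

A width-1 tree decomposition is:
Bags: B1 = {1, 3}  B2 = {3, 4}  B3 = {3, 5}  B4 = {2, 3}
Tree: B1–B2, B2–B3, B3–B4
The largest bag has 2 vertices, giving width 1; this decomposition certifies tw(G) ≤ 1. Any graph with an edge has treewidth ≥ 1, and G has the edge 1–3. Therefore the treewidth is 1.

1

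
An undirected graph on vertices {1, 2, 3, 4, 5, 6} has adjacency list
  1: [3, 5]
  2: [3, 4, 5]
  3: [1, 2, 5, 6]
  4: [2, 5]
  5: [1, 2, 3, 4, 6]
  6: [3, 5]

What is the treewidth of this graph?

A width-2 tree decomposition is:
Bags: B1 = {2, 3, 5}  B2 = {3, 5, 6}  B3 = {1, 3, 5}  B4 = {2, 4, 5}
Tree: B1–B2, B2–B3, B1–B4
Every bag has size at most 3, so the width is 3 − 1 = 2 and tw(G) ≤ 2. Conversely, {1, 3, 5} is a clique of size 3, and the vertices of any clique must share a bag in every tree decomposition; so some bag has ≥ 3 vertices and tw(G) ≥ 2. Hence tw(G) = 2 exactly.

2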